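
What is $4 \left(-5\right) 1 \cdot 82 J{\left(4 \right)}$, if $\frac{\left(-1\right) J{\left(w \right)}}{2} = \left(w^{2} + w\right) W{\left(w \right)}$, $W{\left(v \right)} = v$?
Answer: $262400$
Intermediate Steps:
$J{\left(w \right)} = - 2 w \left(w + w^{2}\right)$ ($J{\left(w \right)} = - 2 \left(w^{2} + w\right) w = - 2 \left(w + w^{2}\right) w = - 2 w \left(w + w^{2}\right)$)
$4 \left(-5\right) 1 \cdot 82 J{\left(4 \right)} = 4 \left(-5\right) 1 \cdot 82 \cdot 2 \cdot 4^{2} \left(-1 - 4\right) = \left(-20\right) 1 \cdot 82 \cdot 2 \cdot 16 \left(-1 - 4\right) = \left(-20\right) 82 \cdot 2 \cdot 16 \left(-5\right) = \left(-1640\right) \left(-160\right) = 262400$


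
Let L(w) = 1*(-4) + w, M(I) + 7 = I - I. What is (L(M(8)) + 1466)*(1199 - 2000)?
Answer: -1165455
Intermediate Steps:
M(I) = -7 (M(I) = -7 + (I - I) = -7 + 0 = -7)
L(w) = -4 + w
(L(M(8)) + 1466)*(1199 - 2000) = ((-4 - 7) + 1466)*(1199 - 2000) = (-11 + 1466)*(-801) = 1455*(-801) = -1165455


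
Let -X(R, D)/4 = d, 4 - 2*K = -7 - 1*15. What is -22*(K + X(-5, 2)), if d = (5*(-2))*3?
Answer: -2926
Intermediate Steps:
K = 13 (K = 2 - (-7 - 1*15)/2 = 2 - (-7 - 15)/2 = 2 - ½*(-22) = 2 + 11 = 13)
d = -30 (d = -10*3 = -30)
X(R, D) = 120 (X(R, D) = -4*(-30) = 120)
-22*(K + X(-5, 2)) = -22*(13 + 120) = -22*133 = -2926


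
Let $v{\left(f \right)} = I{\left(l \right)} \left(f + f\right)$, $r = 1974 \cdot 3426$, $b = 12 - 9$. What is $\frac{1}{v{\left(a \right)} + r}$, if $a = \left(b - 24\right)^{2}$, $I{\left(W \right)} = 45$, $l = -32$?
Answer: $\frac{1}{6802614} \approx 1.47 \cdot 10^{-7}$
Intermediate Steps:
$b = 3$ ($b = 12 - 9 = 3$)
$a = 441$ ($a = \left(3 - 24\right)^{2} = \left(-21\right)^{2} = 441$)
$r = 6762924$
$v{\left(f \right)} = 90 f$ ($v{\left(f \right)} = 45 \left(f + f\right) = 45 \cdot 2 f = 90 f$)
$\frac{1}{v{\left(a \right)} + r} = \frac{1}{90 \cdot 441 + 6762924} = \frac{1}{39690 + 6762924} = \frac{1}{6802614}$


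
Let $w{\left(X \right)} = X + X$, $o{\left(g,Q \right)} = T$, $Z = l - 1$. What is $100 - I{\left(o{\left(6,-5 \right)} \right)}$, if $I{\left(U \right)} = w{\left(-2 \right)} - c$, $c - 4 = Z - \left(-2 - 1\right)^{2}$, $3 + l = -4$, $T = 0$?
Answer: $91$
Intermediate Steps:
$l = -7$ ($l = -3 - 4 = -7$)
$Z = -8$ ($Z = -7 - 1 = -8$)
$o{\left(g,Q \right)} = 0$
$w{\left(X \right)} = 2 X$
$c = -13$ ($c = 4 - \left(8 + \left(-2 - 1\right)^{2}\right) = 4 - 17 = -13$)
$I{\left(U \right)} = 9$ ($I{\left(U \right)} = 2 \left(-2\right) - -13 = -4 + 13 = 9$)
$100 - I{\left(o{\left(6,-5 \right)} \right)} = 100 - 9 = 91$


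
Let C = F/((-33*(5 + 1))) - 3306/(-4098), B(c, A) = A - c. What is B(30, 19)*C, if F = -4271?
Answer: -3026191/12294 ≈ -246.15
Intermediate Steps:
C = 3026191/135234 (C = -4271*(-1/(33*(5 + 1))) - 3306/(-4098) = -4271/((-33*6)) - 3306*(-1/4098) = -4271/(-198) + 551/683 = -4271*(-1/198) + 551/683 = 4271/198 + 551/683 = 3026191/135234 ≈ 22.377)
B(30, 19)*C = (19 - 1*30)*(3026191/135234) = (19 - 30)*(3026191/135234) = -11*3026191/135234 = -3026191/12294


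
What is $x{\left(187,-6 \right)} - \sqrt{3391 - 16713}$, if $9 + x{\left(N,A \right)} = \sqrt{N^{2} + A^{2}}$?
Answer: $-9 + \sqrt{35005} - i \sqrt{13322} \approx 178.1 - 115.42 i$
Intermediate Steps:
$x{\left(N,A \right)} = -9 + \sqrt{A^{2} + N^{2}}$ ($x{\left(N,A \right)} = -9 + \sqrt{N^{2} + A^{2}} = -9 + \sqrt{A^{2} + N^{2}}$)
$x{\left(187,-6 \right)} - \sqrt{3391 - 16713} = \left(-9 + \sqrt{\left(-6\right)^{2} + 187^{2}}\right) - \sqrt{3391 - 16713} = \left(-9 + \sqrt{36 + 34969}\right) - \sqrt{-13322} = \left(-9 + \sqrt{35005}\right) - i \sqrt{13322} = -9 + \sqrt{35005} - i \sqrt{13322}$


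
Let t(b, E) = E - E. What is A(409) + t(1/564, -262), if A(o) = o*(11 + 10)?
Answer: 8589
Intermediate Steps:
A(o) = 21*o (A(o) = o*21 = 21*o)
t(b, E) = 0
A(409) + t(1/564, -262) = 21*409 + 0 = 8589 + 0 = 8589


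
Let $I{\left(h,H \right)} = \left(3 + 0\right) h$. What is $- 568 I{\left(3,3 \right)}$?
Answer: $-5112$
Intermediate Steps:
$I{\left(h,H \right)} = 3 h$
$- 568 I{\left(3,3 \right)} = - 568 \cdot 3 \cdot 3 = \left(-568\right) 9 = -5112$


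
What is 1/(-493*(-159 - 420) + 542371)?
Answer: 1/827818 ≈ 1.2080e-6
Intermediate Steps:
1/(-493*(-159 - 420) + 542371) = 1/(-493*(-579) + 542371) = 1/(285447 + 542371) = 1/827818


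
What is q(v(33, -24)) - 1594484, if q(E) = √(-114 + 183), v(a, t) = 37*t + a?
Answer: -1594484 + √69 ≈ -1.5945e+6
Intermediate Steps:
v(a, t) = a + 37*t
q(E) = √69
q(v(33, -24)) - 1594484 = √69 - 1594484 = -1594484 + √69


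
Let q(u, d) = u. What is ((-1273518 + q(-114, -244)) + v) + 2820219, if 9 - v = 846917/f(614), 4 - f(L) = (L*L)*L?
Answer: 357999145108757/231475540 ≈ 1.5466e+6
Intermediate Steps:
f(L) = 4 - L³ (f(L) = 4 - L*L*L = 4 - L²*L = 4 - L³)
v = 2084126777/231475540 (v = 9 - 846917/(4 - 1*614³) = 9 - 846917/(4 - 1*231475544) = 9 - 846917/(4 - 231475544) = 9 - 846917/(-231475540) = 9 - 846917*(-1)/231475540 = 9 - 1*(-846917/231475540) = 9 + 846917/231475540 = 2084126777/231475540 ≈ 9.0037)
((-1273518 + q(-114, -244)) + v) + 2820219 = ((-1273518 - 114) + 2084126777/231475540) + 2820219 = (-1273632 + 2084126777/231475540) + 2820219 = -294812570834503/231475540 + 2820219 = 357999145108757/231475540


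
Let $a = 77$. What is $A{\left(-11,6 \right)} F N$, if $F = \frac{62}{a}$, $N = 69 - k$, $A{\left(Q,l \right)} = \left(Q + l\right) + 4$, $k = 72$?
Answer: $\frac{186}{77} \approx 2.4156$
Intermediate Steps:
$A{\left(Q,l \right)} = 4 + Q + l$
$N = -3$ ($N = 69 - 72 = -3$)
$F = \frac{62}{77} \approx 0.80519$
$A{\left(-11,6 \right)} F N = \left(4 - 11 + 6\right) \frac{62}{77} \left(-3\right) = \left(-1\right) \frac{62}{77} \left(-3\right) = \left(- \frac{62}{77}\right) \left(-3\right) = \frac{186}{77}$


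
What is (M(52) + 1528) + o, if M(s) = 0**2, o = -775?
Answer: 753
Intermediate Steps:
M(s) = 0
(M(52) + 1528) + o = (0 + 1528) - 775 = 1528 - 775 = 753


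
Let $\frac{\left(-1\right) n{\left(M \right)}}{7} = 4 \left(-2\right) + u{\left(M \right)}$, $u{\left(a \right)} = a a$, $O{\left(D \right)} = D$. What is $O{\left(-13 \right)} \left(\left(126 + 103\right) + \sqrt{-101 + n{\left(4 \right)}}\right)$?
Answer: $-2977 - 13 i \sqrt{157} \approx -2977.0 - 162.89 i$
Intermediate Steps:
$u{\left(a \right)} = a^{2}$
$n{\left(M \right)} = 56 - 7 M^{2}$ ($n{\left(M \right)} = - 7 \left(4 \left(-2\right) + M^{2}\right) = - 7 \left(-8 + M^{2}\right) = 56 - 7 M^{2}$)
$O{\left(-13 \right)} \left(\left(126 + 103\right) + \sqrt{-101 + n{\left(4 \right)}}\right) = - 13 \left(\left(126 + 103\right) + \sqrt{-101 + \left(56 - 7 \cdot 4^{2}\right)}\right) = - 13 \left(229 + \sqrt{-101 + \left(56 - 112\right)}\right) = - 13 \left(229 + \sqrt{-101 - 56}\right) = - 13 \left(229 + \sqrt{-157}\right) = - 13 \left(229 + i \sqrt{157}\right) = -2977 - 13 i \sqrt{157}$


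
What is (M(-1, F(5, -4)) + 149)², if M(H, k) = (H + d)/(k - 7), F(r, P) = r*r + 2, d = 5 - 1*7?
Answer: 8862529/400 ≈ 22156.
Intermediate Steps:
d = -2 (d = 5 - 7 = -2)
F(r, P) = 2 + r² (F(r, P) = r² + 2 = 2 + r²)
M(H, k) = (-2 + H)/(-7 + k) (M(H, k) = (H - 2)/(k - 7) = (-2 + H)/(-7 + k))
(M(-1, F(5, -4)) + 149)² = ((-2 - 1)/(-7 + (2 + 5²)) + 149)² = (-3/(-7 + (2 + 25)) + 149)² = (-3/(-7 + 27) + 149)² = (-3/20 + 149)² = (2977/20)² = 8862529/400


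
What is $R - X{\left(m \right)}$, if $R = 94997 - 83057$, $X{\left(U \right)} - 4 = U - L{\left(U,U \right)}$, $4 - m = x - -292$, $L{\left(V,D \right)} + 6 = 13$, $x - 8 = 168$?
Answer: $12407$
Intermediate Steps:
$x = 176$ ($x = 8 + 168 = 176$)
$L{\left(V,D \right)} = 7$ ($L{\left(V,D \right)} = -6 + 13 = 7$)
$m = -464$ ($m = 4 - \left(176 - -292\right) = 4 - \left(176 + 292\right) = 4 - 468 = -464$)
$X{\left(U \right)} = -3 + U$ ($X{\left(U \right)} = 4 + \left(U - 7\right) = 4 + \left(-7 + U\right) = -3 + U$)
$R = 11940$ ($R = 94997 - 83057 = 11940$)
$R - X{\left(m \right)} = 11940 - \left(-3 - 464\right) = 11940 - -467 = 11940 + 467 = 12407$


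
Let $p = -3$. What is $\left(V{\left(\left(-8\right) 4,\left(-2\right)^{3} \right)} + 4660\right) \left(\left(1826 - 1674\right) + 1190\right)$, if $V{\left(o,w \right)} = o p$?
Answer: $6382552$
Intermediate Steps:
$V{\left(o,w \right)} = - 3 o$ ($V{\left(o,w \right)} = o \left(-3\right) = - 3 o$)
$\left(V{\left(\left(-8\right) 4,\left(-2\right)^{3} \right)} + 4660\right) \left(\left(1826 - 1674\right) + 1190\right) = \left(- 3 \left(\left(-8\right) 4\right) + 4660\right) \left(\left(1826 - 1674\right) + 1190\right) = \left(\left(-3\right) \left(-32\right) + 4660\right) \left(152 + 1190\right) = \left(96 + 4660\right) 1342 = 4756 \cdot 1342 = 6382552$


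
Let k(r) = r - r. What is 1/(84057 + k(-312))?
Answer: 1/84057 ≈ 1.1897e-5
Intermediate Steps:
k(r) = 0
1/(84057 + k(-312)) = 1/(84057 + 0) = 1/84057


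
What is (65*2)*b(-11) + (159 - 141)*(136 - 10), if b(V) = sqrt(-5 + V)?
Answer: 2268 + 520*I ≈ 2268.0 + 520.0*I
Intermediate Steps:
(65*2)*b(-11) + (159 - 141)*(136 - 10) = (65*2)*sqrt(-5 - 11) + (159 - 141)*(136 - 10) = 130*sqrt(-16) + 18*126 = 130*(4*I) + 2268 = 520*I + 2268 = 2268 + 520*I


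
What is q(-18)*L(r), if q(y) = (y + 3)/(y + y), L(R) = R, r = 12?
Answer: 5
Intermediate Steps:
q(y) = (3 + y)/(2*y) (q(y) = (3 + y)/((2*y)) = (3 + y)*(1/(2*y)) = (3 + y)/(2*y))
q(-18)*L(r) = ((½)*(3 - 18)/(-18))*12 = ((½)*(-1/18)*(-15))*12 = (5/12)*12 = 5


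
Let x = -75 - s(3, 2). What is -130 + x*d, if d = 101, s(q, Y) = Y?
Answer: -7907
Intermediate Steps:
x = -77 (x = -75 - 1*2 = -75 - 2 = -77)
-130 + x*d = -130 - 77*101 = -130 - 7777 = -7907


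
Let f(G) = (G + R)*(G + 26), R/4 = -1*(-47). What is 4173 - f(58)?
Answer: -16491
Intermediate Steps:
R = 188 (R = 4*(-1*(-47)) = 4*47 = 188)
f(G) = (26 + G)*(188 + G) (f(G) = (G + 188)*(G + 26) = (188 + G)*(26 + G) = (26 + G)*(188 + G))
4173 - f(58) = 4173 - (4888 + 58**2 + 214*58) = 4173 - (4888 + 3364 + 12412) = 4173 - 1*20664 = 4173 - 20664 = -16491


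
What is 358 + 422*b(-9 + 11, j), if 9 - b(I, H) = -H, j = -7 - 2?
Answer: 358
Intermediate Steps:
j = -9
b(I, H) = 9 + H (b(I, H) = 9 - (-1)*H = 9 + H)
358 + 422*b(-9 + 11, j) = 358 + 422*(9 - 9) = 358 + 422*0 = 358 + 0 = 358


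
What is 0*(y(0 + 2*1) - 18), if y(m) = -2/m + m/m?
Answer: 0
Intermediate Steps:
y(m) = 1 - 2/m (y(m) = -2/m + 1 = 1 - 2/m)
0*(y(0 + 2*1) - 18) = 0*((-2 + (0 + 2*1))/(0 + 2*1) - 18) = 0*((-2 + (0 + 2))/(0 + 2) - 18) = 0*((-2 + 2)/2 - 18) = 0*((½)*0 - 18) = 0*(0 - 18) = 0*(-18) = 0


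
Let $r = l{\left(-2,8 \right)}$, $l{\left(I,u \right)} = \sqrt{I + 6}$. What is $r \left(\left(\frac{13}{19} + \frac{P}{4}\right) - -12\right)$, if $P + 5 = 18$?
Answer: $\frac{1211}{38} \approx 31.868$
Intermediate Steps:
$P = 13$ ($P = -5 + 18 = 13$)
$l{\left(I,u \right)} = \sqrt{6 + I}$
$r = 2$ ($r = \sqrt{6 - 2} = \sqrt{4} = 2$)
$r \left(\left(\frac{13}{19} + \frac{P}{4}\right) - -12\right) = 2 \left(\left(\frac{13}{19} + \frac{13}{4}\right) - -12\right) = 2 \left(\left(13 \cdot \frac{1}{19} + 13 \cdot \frac{1}{4}\right) + 12\right) = 2 \left(\left(\frac{13}{19} + \frac{13}{4}\right) + 12\right) = 2 \left(\frac{299}{76} + 12\right) = 2 \cdot \frac{1211}{76} = \frac{1211}{38}$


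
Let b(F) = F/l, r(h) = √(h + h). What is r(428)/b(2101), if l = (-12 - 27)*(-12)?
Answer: 936*√214/2101 ≈ 6.5171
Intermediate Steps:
l = 468 (l = -39*(-12) = 468)
r(h) = √2*√h (r(h) = √(2*h) = √2*√h)
b(F) = F/468
r(428)/b(2101) = (√2*√428)/(((1/468)*2101)) = (√2*(2*√107))/(2101/468) = (2*√214)*(468/2101) = 936*√214/2101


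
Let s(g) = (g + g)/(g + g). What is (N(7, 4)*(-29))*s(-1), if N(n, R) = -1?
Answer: 29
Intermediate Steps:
s(g) = 1 (s(g) = (2*g)/((2*g)) = (2*g)*(1/(2*g)) = 1)
(N(7, 4)*(-29))*s(-1) = -1*(-29)*1 = 29*1 = 29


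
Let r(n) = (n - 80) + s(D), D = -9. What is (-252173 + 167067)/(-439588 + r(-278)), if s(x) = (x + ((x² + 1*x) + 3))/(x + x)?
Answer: 255318/1319849 ≈ 0.19344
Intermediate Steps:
s(x) = (3 + x² + 2*x)/(2*x) (s(x) = (x + ((x² + x) + 3))/((2*x)) = (x + ((x + x²) + 3))*(1/(2*x)) = (x + (3 + x + x²))*(1/(2*x)) = (3 + x² + 2*x)*(1/(2*x)) = (3 + x² + 2*x)/(2*x))
r(n) = -251/3 + n (r(n) = (n - 80) + (½)*(3 - 9*(2 - 9))/(-9) = (-80 + n) + (½)*(-⅑)*(3 - 9*(-7)) = (-80 + n) + (½)*(-⅑)*(3 + 63) = (-80 + n) + (½)*(-⅑)*66 = (-80 + n) - 11/3 = -251/3 + n)
(-252173 + 167067)/(-439588 + r(-278)) = (-252173 + 167067)/(-439588 + (-251/3 - 278)) = -85106/(-439588 - 1085/3) = -85106/(-1319849/3) = -85106*(-3/1319849) = 255318/1319849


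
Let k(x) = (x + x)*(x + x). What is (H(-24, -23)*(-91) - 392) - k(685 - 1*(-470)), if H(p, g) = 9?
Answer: -5337311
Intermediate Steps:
k(x) = 4*x² (k(x) = (2*x)*(2*x) = 4*x²)
(H(-24, -23)*(-91) - 392) - k(685 - 1*(-470)) = (9*(-91) - 392) - 4*(685 - 1*(-470))² = (-819 - 392) - 4*(685 + 470)² = -1211 - 4*1155² = -1211 - 4*1334025 = -1211 - 1*5336100 = -1211 - 5336100 = -5337311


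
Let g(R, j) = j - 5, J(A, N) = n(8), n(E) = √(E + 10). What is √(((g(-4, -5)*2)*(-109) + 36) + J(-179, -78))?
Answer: √(2216 + 3*√2) ≈ 47.119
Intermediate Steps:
n(E) = √(10 + E)
J(A, N) = 3*√2 (J(A, N) = √(10 + 8) = √18 = 3*√2)
g(R, j) = -5 + j
√(((g(-4, -5)*2)*(-109) + 36) + J(-179, -78)) = √((((-5 - 5)*2)*(-109) + 36) + 3*√2) = √((-10*2*(-109) + 36) + 3*√2) = √((-20*(-109) + 36) + 3*√2) = √((2180 + 36) + 3*√2) = √(2216 + 3*√2)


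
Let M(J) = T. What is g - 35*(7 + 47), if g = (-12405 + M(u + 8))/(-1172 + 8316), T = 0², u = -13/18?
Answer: -13514565/7144 ≈ -1891.7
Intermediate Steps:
u = -13/18 (u = -13*1/18 = -13/18 ≈ -0.72222)
T = 0
M(J) = 0
g = -12405/7144 (g = (-12405 + 0)/(-1172 + 8316) = -12405/7144 ≈ -1.7364)
g - 35*(7 + 47) = -12405/7144 - 35*(7 + 47) = -12405/7144 - 35*54 = -12405/7144 - 1*1890 = -12405/7144 - 1890 = -13514565/7144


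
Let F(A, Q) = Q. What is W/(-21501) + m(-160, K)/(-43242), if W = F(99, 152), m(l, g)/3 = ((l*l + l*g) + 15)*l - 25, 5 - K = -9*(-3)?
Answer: 100227408197/309915414 ≈ 323.40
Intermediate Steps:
K = -22 (K = 5 - (-9)*(-3) = 5 - 1*27 = 5 - 27 = -22)
m(l, g) = -75 + 3*l*(15 + l**2 + g*l) (m(l, g) = 3*(((l*l + l*g) + 15)*l - 25) = 3*(((l**2 + g*l) + 15)*l - 25) = 3*((15 + l**2 + g*l)*l - 25) = 3*(l*(15 + l**2 + g*l) - 25) = 3*(-25 + l*(15 + l**2 + g*l)) = -75 + 3*l*(15 + l**2 + g*l))
W = 152
W/(-21501) + m(-160, K)/(-43242) = 152/(-21501) + (-75 + 3*(-160)**3 + 45*(-160) + 3*(-22)*(-160)**2)/(-43242) = 152*(-1/21501) + (-75 + 3*(-4096000) - 7200 + 3*(-22)*25600)*(-1/43242) = -152/21501 + (-75 - 12288000 - 7200 - 1689600)*(-1/43242) = -152/21501 - 13984875*(-1/43242) = -152/21501 + 4661625/14414 = 100227408197/309915414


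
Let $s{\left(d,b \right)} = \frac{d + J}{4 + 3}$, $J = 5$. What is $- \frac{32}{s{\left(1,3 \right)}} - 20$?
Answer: $- \frac{172}{3} \approx -57.333$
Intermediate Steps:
$s{\left(d,b \right)} = \frac{5}{7} + \frac{d}{7}$ ($s{\left(d,b \right)} = \frac{d + 5}{4 + 3} = \frac{5 + d}{7} = \left(5 + d\right) \frac{1}{7} = \frac{5}{7} + \frac{d}{7}$)
$- \frac{32}{s{\left(1,3 \right)}} - 20 = - \frac{32}{\frac{5}{7} + \frac{1}{7} \cdot 1} - 20 = - \frac{32}{\frac{5}{7} + \frac{1}{7}} - 20 = - \frac{32}{\frac{6}{7}} - 20 = \left(-32\right) \frac{7}{6} - 20 = - \frac{112}{3} - 20 = - \frac{172}{3}$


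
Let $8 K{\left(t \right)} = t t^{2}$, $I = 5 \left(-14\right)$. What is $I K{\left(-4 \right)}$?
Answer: $560$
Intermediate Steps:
$I = -70$
$K{\left(t \right)} = \frac{t^{3}}{8}$ ($K{\left(t \right)} = \frac{t t^{2}}{8} = \frac{t^{3}}{8}$)
$I K{\left(-4 \right)} = - 70 \frac{\left(-4\right)^{3}}{8} = - 70 \cdot \frac{1}{8} \left(-64\right) = \left(-70\right) \left(-8\right) = 560$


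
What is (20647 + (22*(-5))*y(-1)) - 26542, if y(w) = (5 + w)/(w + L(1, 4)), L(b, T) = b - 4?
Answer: -5785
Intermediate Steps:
L(b, T) = -4 + b
y(w) = (5 + w)/(-3 + w) (y(w) = (5 + w)/(w + (-4 + 1)) = (5 + w)/(w - 3) = (5 + w)/(-3 + w))
(20647 + (22*(-5))*y(-1)) - 26542 = (20647 + (22*(-5))*((5 - 1)/(-3 - 1))) - 26542 = (20647 - 110*4/(-4)) - 26542 = (20647 - (-55)*4/2) - 26542 = (20647 - 110*(-1)) - 26542 = (20647 + 110) - 26542 = 20757 - 26542 = -5785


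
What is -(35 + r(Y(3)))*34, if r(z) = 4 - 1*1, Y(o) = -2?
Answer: -1292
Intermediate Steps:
r(z) = 3 (r(z) = 4 - 1 = 3)
-(35 + r(Y(3)))*34 = -(35 + 3)*34 = -38*34 = -1*1292 = -1292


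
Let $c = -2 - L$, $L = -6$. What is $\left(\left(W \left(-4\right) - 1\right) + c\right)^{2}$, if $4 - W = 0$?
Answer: $169$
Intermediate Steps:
$W = 4$ ($W = 4 - 0 = 4 + 0 = 4$)
$c = 4$ ($c = -2 - -6 = -2 + 6 = 4$)
$\left(\left(W \left(-4\right) - 1\right) + c\right)^{2} = \left(\left(4 \left(-4\right) - 1\right) + 4\right)^{2} = \left(\left(-16 - 1\right) + 4\right)^{2} = \left(-17 + 4\right)^{2} = \left(-13\right)^{2} = 169$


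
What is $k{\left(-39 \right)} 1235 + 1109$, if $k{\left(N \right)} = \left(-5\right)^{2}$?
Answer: $31984$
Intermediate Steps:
$k{\left(N \right)} = 25$
$k{\left(-39 \right)} 1235 + 1109 = 25 \cdot 1235 + 1109 = 30875 + 1109 = 31984$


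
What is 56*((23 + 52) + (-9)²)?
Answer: 8736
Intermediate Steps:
56*((23 + 52) + (-9)²) = 56*(75 + 81) = 56*156 = 8736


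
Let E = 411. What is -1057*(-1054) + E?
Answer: 1114489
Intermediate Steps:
-1057*(-1054) + E = -1057*(-1054) + 411 = 1114078 + 411 = 1114489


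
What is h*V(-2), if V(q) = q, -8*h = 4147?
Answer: 4147/4 ≈ 1036.8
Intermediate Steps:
h = -4147/8 (h = -⅛*4147 = -4147/8 ≈ -518.38)
h*V(-2) = -4147/8*(-2) = 4147/4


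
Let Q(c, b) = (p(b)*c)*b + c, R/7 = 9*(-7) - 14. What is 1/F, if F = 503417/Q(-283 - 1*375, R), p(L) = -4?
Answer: -30198/10711 ≈ -2.8193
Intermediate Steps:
R = -539 (R = 7*(9*(-7) - 14) = 7*(-63 - 14) = 7*(-77) = -539)
Q(c, b) = c - 4*b*c (Q(c, b) = (-4*c)*b + c = -4*b*c + c = c - 4*b*c)
F = -10711/30198 (F = 503417/(((-283 - 1*375)*(1 - 4*(-539)))) = 503417/(((-283 - 375)*(1 + 2156))) = 503417/((-658*2157)) = 503417/(-1419306) = 503417*(-1/1419306) = -10711/30198 ≈ -0.35469)
1/F = 1/(-10711/30198) = -30198/10711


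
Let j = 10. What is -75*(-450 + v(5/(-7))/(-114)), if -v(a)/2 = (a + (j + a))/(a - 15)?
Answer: 7053900/209 ≈ 33751.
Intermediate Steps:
v(a) = -2*(10 + 2*a)/(-15 + a) (v(a) = -2*(a + (10 + a))/(a - 15) = -2*(10 + 2*a)/(-15 + a))
-75*(-450 + v(5/(-7))/(-114)) = -75*(-450 + (4*(-5 - 5/(-7))/(-15 + 5/(-7)))/(-114)) = -75*(-450 + (4*(-5 - 5*(-1)/7)/(-15 + 5*(-⅐)))*(-1/114)) = -75*(-450 + (4*(-5 - 1*(-5/7))/(-15 - 5/7))*(-1/114)) = -75*(-450 + (4*(-5 + 5/7)/(-110/7))*(-1/114)) = -75*(-450 + (4*(-7/110)*(-30/7))*(-1/114)) = -75*(-450 + (12/11)*(-1/114)) = -75*(-450 - 2/209) = -75*(-94052/209) = 7053900/209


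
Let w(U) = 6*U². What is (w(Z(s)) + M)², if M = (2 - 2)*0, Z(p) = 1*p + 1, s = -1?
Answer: 0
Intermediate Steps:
Z(p) = 1 + p (Z(p) = p + 1 = 1 + p)
M = 0 (M = 0*0 = 0)
(w(Z(s)) + M)² = (6*(1 - 1)² + 0)² = (6*0² + 0)² = (6*0 + 0)² = (0 + 0)² = 0² = 0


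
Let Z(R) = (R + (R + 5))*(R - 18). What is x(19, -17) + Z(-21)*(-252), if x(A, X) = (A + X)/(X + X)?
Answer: -6181813/17 ≈ -3.6364e+5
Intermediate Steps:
x(A, X) = (A + X)/(2*X) (x(A, X) = (A + X)/((2*X)) = (A + X)*(1/(2*X)) = (A + X)/(2*X))
Z(R) = (-18 + R)*(5 + 2*R) (Z(R) = (R + (5 + R))*(-18 + R) = (5 + 2*R)*(-18 + R) = (-18 + R)*(5 + 2*R))
x(19, -17) + Z(-21)*(-252) = (½)*(19 - 17)/(-17) + (-90 - 31*(-21) + 2*(-21)²)*(-252) = (½)*(-1/17)*2 + (-90 + 651 + 2*441)*(-252) = -1/17 + (-90 + 651 + 882)*(-252) = -1/17 + 1443*(-252) = -1/17 - 363636 = -6181813/17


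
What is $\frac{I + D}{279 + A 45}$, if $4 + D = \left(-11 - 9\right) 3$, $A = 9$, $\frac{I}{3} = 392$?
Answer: $\frac{278}{171} \approx 1.6257$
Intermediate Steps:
$I = 1176$ ($I = 3 \cdot 392 = 1176$)
$D = -64$ ($D = -4 + \left(-11 - 9\right) 3 = -4 - 60 = -64$)
$\frac{I + D}{279 + A 45} = \frac{1176 - 64}{279 + 9 \cdot 45} = \frac{1112}{279 + 405} = \frac{1112}{684} = 1112 \cdot \frac{1}{684} = \frac{278}{171}$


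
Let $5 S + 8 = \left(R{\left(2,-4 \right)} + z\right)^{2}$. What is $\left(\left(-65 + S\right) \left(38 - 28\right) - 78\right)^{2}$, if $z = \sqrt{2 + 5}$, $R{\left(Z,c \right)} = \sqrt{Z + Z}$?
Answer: $521732 - 11552 \sqrt{7} \approx 4.9117 \cdot 10^{5}$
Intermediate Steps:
$R{\left(Z,c \right)} = \sqrt{2} \sqrt{Z}$ ($R{\left(Z,c \right)} = \sqrt{2 Z} = \sqrt{2} \sqrt{Z}$)
$z = \sqrt{7} \approx 2.6458$
$S = - \frac{8}{5} + \frac{\left(2 + \sqrt{7}\right)^{2}}{5}$ ($S = - \frac{8}{5} + \frac{\left(\sqrt{2} \sqrt{2} + \sqrt{7}\right)^{2}}{5} = - \frac{8}{5} + \frac{\left(2 + \sqrt{7}\right)^{2}}{5} \approx 2.7166$)
$\left(\left(-65 + S\right) \left(38 - 28\right) - 78\right)^{2} = \left(\left(-65 + \left(\frac{3}{5} + \frac{4 \sqrt{7}}{5}\right)\right) \left(38 - 28\right) - 78\right)^{2} = \left(\left(- \frac{322}{5} + \frac{4 \sqrt{7}}{5}\right) 10 - 78\right)^{2} = \left(\left(-644 + 8 \sqrt{7}\right) - 78\right)^{2} = \left(-722 + 8 \sqrt{7}\right)^{2}$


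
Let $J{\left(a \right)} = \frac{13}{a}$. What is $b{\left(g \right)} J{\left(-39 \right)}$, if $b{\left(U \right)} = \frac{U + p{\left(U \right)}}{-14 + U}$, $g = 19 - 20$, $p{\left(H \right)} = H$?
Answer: $- \frac{2}{45} \approx -0.044444$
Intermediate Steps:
$g = -1$
$b{\left(U \right)} = \frac{2 U}{-14 + U}$ ($b{\left(U \right)} = \frac{U + U}{-14 + U} = \frac{2 U}{-14 + U}$)
$b{\left(g \right)} J{\left(-39 \right)} = 2 \left(-1\right) \frac{1}{-14 - 1} \frac{13}{-39} = 2 \left(-1\right) \frac{1}{-15} \cdot 13 \left(- \frac{1}{39}\right) = 2 \left(-1\right) \left(- \frac{1}{15}\right) \left(- \frac{1}{3}\right) = \frac{2}{15} \left(- \frac{1}{3}\right) = - \frac{2}{45}$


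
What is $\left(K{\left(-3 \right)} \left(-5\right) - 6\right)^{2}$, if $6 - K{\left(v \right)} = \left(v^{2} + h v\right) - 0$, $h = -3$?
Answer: $2916$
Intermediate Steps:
$K{\left(v \right)} = 6 - v^{2} + 3 v$ ($K{\left(v \right)} = 6 - \left(\left(v^{2} - 3 v\right) - 0\right) = 6 - \left(\left(v^{2} - 3 v\right) + 0\right) = 6 - \left(v^{2} - 3 v\right) = 6 - v^{2} + 3 v$)
$\left(K{\left(-3 \right)} \left(-5\right) - 6\right)^{2} = \left(\left(6 - \left(-3\right)^{2} + 3 \left(-3\right)\right) \left(-5\right) - 6\right)^{2} = \left(\left(6 - 9 - 9\right) \left(-5\right) - 6\right)^{2} = \left(\left(-12\right) \left(-5\right) - 6\right)^{2} = \left(60 - 6\right)^{2} = 54^{2} = 2916$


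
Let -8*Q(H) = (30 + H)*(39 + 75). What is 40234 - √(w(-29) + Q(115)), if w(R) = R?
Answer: 40234 - 17*I*√29/2 ≈ 40234.0 - 45.774*I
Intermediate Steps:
Q(H) = -855/2 - 57*H/4 (Q(H) = -(30 + H)*(39 + 75)/8 = -(30 + H)*114/8 = -(3420 + 114*H)/8 = -855/2 - 57*H/4)
40234 - √(w(-29) + Q(115)) = 40234 - √(-29 + (-855/2 - 57/4*115)) = 40234 - √(-29 + (-855/2 - 6555/4)) = 40234 - √(-29 - 8265/4) = 40234 - √(-8381/4) = 40234 - 17*I*√29/2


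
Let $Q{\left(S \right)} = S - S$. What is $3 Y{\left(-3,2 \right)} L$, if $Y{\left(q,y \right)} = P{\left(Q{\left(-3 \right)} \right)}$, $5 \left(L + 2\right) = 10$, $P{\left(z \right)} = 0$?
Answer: $0$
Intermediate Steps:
$Q{\left(S \right)} = 0$
$L = 0$ ($L = -2 + \frac{1}{5} \cdot 10 = -2 + 2 = 0$)
$Y{\left(q,y \right)} = 0$
$3 Y{\left(-3,2 \right)} L = 3 \cdot 0 \cdot 0 = 0 \cdot 0 = 0$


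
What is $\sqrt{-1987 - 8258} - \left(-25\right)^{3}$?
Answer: $15625 + i \sqrt{10245} \approx 15625.0 + 101.22 i$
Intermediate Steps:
$\sqrt{-1987 - 8258} - \left(-25\right)^{3} = \sqrt{-1987 - 8258} - -15625 = \sqrt{-10245} + 15625 = i \sqrt{10245} + 15625 = 15625 + i \sqrt{10245}$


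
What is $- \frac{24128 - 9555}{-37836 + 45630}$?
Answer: $- \frac{14573}{7794} \approx -1.8698$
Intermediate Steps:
$- \frac{24128 - 9555}{-37836 + 45630} = - \frac{14573}{7794}$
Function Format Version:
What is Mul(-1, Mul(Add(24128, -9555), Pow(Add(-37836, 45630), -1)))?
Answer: Rational(-14573, 7794) ≈ -1.8698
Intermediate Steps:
Mul(-1, Mul(Add(24128, -9555), Pow(Add(-37836, 45630), -1))) = Mul(-1, Mul(14573, Pow(7794, -1))) = Mul(-1, Mul(14573, Rational(1, 7794))) = Mul(-1, Rational(14573, 7794)) = Rational(-14573, 7794)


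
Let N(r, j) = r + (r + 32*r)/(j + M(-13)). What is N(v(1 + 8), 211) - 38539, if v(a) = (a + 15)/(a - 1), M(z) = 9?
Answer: -770711/20 ≈ -38536.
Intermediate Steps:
v(a) = (15 + a)/(-1 + a)
N(r, j) = r + 33*r/(9 + j) (N(r, j) = r + (r + 32*r)/(j + 9) = r + (33*r)/(9 + j) = r + 33*r/(9 + j))
N(v(1 + 8), 211) - 38539 = ((15 + (1 + 8))/(-1 + (1 + 8)))*(42 + 211)/(9 + 211) - 38539 = ((15 + 9)/(-1 + 9))*253/220 - 38539 = (24/8)*(1/220)*253 - 38539 = ((⅛)*24)*(1/220)*253 - 38539 = 3*(1/220)*253 - 38539 = 69/20 - 38539 = -770711/20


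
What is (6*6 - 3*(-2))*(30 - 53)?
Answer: -966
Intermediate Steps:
(6*6 - 3*(-2))*(30 - 53) = (36 + 6)*(-23) = 42*(-23) = -966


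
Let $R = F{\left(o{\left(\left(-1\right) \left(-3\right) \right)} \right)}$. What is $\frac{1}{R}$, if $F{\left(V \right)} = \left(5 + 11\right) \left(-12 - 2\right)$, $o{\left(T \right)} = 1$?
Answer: $- \frac{1}{224} \approx -0.0044643$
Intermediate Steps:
$F{\left(V \right)} = -224$ ($F{\left(V \right)} = 16 \left(-14\right) = -224$)
$R = -224$
$\frac{1}{R} = \frac{1}{-224} = - \frac{1}{224}$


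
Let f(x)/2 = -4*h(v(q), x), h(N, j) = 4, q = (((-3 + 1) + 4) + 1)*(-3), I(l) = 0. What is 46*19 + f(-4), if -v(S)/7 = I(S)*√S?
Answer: 842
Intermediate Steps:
q = -9 (q = ((-2 + 4) + 1)*(-3) = (2 + 1)*(-3) = 3*(-3) = -9)
v(S) = 0 (v(S) = -0*√S = -7*0 = 0)
f(x) = -32 (f(x) = 2*(-4*4) = 2*(-16) = -32)
46*19 + f(-4) = 46*19 - 32 = 874 - 32 = 842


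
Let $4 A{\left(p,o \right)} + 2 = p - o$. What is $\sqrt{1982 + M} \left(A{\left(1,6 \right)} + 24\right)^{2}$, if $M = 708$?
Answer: $\frac{7921 \sqrt{2690}}{16} \approx 25677.0$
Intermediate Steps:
$A{\left(p,o \right)} = - \frac{1}{2} - \frac{o}{4} + \frac{p}{4}$ ($A{\left(p,o \right)} = - \frac{1}{2} + \frac{p - o}{4} = - \frac{1}{2} - \left(- \frac{p}{4} + \frac{o}{4}\right) = - \frac{1}{2} - \frac{o}{4} + \frac{p}{4}$)
$\sqrt{1982 + M} \left(A{\left(1,6 \right)} + 24\right)^{2} = \sqrt{1982 + 708} \left(\left(- \frac{1}{2} - \frac{3}{2} + \frac{1}{4} \cdot 1\right) + 24\right)^{2} = \sqrt{2690} \left(\left(- \frac{1}{2} - \frac{3}{2} + \frac{1}{4}\right) + 24\right)^{2} = \sqrt{2690} \left(- \frac{7}{4} + 24\right)^{2} = \sqrt{2690} \left(\frac{89}{4}\right)^{2} = \sqrt{2690} \cdot \frac{7921}{16} = \frac{7921 \sqrt{2690}}{16}$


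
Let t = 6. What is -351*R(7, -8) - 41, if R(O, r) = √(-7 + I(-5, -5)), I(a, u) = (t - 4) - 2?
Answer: -41 - 351*I*√7 ≈ -41.0 - 928.66*I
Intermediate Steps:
I(a, u) = 0 (I(a, u) = (6 - 4) - 2 = 2 - 2 = 0)
R(O, r) = I*√7 (R(O, r) = √(-7 + 0) = √(-7) = I*√7)
-351*R(7, -8) - 41 = -351*I*√7 - 41 = -41 - 351*I*√7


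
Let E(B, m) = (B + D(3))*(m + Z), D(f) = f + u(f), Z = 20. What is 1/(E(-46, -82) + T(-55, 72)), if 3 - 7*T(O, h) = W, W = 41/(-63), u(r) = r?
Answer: 441/1093910 ≈ 0.00040314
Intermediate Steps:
D(f) = 2*f (D(f) = f + f = 2*f)
W = -41/63 (W = 41*(-1/63) = -41/63 ≈ -0.65079)
E(B, m) = (6 + B)*(20 + m) (E(B, m) = (B + 2*3)*(m + 20) = (B + 6)*(20 + m) = (6 + B)*(20 + m))
T(O, h) = 230/441 (T(O, h) = 3/7 - ⅐*(-41/63) = 3/7 + 41/441 = 230/441)
1/(E(-46, -82) + T(-55, 72)) = 1/((120 + 6*(-82) + 20*(-46) - 46*(-82)) + 230/441) = 1/((120 - 492 - 920 + 3772) + 230/441) = 1/(2480 + 230/441) = 1/(1093910/441) = 441/1093910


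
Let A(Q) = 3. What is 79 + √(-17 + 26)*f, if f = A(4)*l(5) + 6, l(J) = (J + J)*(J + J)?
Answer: 997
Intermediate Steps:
l(J) = 4*J² (l(J) = (2*J)*(2*J) = 4*J²)
f = 306 (f = 3*(4*5²) + 6 = 3*(4*25) + 6 = 3*100 + 6 = 300 + 6 = 306)
79 + √(-17 + 26)*f = 79 + √(-17 + 26)*306 = 79 + √9*306 = 79 + 3*306 = 79 + 918 = 997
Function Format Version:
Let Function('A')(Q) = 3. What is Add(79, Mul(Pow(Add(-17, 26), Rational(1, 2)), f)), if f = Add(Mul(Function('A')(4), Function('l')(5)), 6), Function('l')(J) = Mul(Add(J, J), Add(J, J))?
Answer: 997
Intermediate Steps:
Function('l')(J) = Mul(4, Pow(J, 2)) (Function('l')(J) = Mul(Mul(2, J), Mul(2, J)) = Mul(4, Pow(J, 2)))
f = 306 (f = Add(Mul(3, Mul(4, Pow(5, 2))), 6) = Add(Mul(3, Mul(4, 25)), 6) = Add(Mul(3, 100), 6) = Add(300, 6) = 306)
Add(79, Mul(Pow(Add(-17, 26), Rational(1, 2)), f)) = Add(79, Mul(Pow(Add(-17, 26), Rational(1, 2)), 306)) = Add(79, Mul(Pow(9, Rational(1, 2)), 306)) = Add(79, Mul(3, 306)) = Add(79, 918) = 997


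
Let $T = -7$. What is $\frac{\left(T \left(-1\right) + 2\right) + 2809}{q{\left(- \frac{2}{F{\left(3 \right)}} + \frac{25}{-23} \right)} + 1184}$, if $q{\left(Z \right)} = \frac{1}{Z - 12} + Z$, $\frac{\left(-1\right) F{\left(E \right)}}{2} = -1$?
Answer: $\frac{20999736}{8807087} \approx 2.3844$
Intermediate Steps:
$F{\left(E \right)} = 2$ ($F{\left(E \right)} = \left(-2\right) \left(-1\right) = 2$)
$q{\left(Z \right)} = Z + \frac{1}{-12 + Z}$ ($q{\left(Z \right)} = \frac{1}{-12 + Z} + Z = Z + \frac{1}{-12 + Z}$)
$\frac{\left(T \left(-1\right) + 2\right) + 2809}{q{\left(- \frac{2}{F{\left(3 \right)}} + \frac{25}{-23} \right)} + 1184} = \frac{\left(\left(-7\right) \left(-1\right) + 2\right) + 2809}{\frac{1 + \left(- \frac{2}{2} + \frac{25}{-23}\right)^{2} - 12 \left(- \frac{2}{2} + \frac{25}{-23}\right)}{-12 + \left(- \frac{2}{2} + \frac{25}{-23}\right)} + 1184} = \frac{\left(7 + 2\right) + 2809}{\frac{1 + \left(\left(-2\right) \frac{1}{2} + 25 \left(- \frac{1}{23}\right)\right)^{2} - 12 \left(\left(-2\right) \frac{1}{2} + 25 \left(- \frac{1}{23}\right)\right)}{-12 + \left(\left(-2\right) \frac{1}{2} + 25 \left(- \frac{1}{23}\right)\right)} + 1184} = \frac{9 + 2809}{\frac{1 + \left(-1 - \frac{25}{23}\right)^{2} - 12 \left(-1 - \frac{25}{23}\right)}{-12 - \frac{48}{23}} + 1184} = \frac{2818}{\frac{1 + \left(- \frac{48}{23}\right)^{2} - - \frac{576}{23}}{-12 - \frac{48}{23}} + 1184} = \frac{2818}{\frac{1 + \frac{2304}{529} + \frac{576}{23}}{- \frac{324}{23}} + 1184} = \frac{2818}{\left(- \frac{23}{324}\right) \frac{16081}{529} + 1184} = \frac{2818}{- \frac{16081}{7452} + 1184} = \frac{2818}{\frac{8807087}{7452}} = 2818 \cdot \frac{7452}{8807087} = \frac{20999736}{8807087}$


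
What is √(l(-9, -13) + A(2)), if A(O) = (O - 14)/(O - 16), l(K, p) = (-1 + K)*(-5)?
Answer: 2*√623/7 ≈ 7.1314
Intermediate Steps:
l(K, p) = 5 - 5*K
A(O) = (-14 + O)/(-16 + O)
√(l(-9, -13) + A(2)) = √((5 - 5*(-9)) + (-14 + 2)/(-16 + 2)) = √((5 + 45) - 12/(-14)) = √(50 - 1/14*(-12)) = √(50 + 6/7) = √(356/7) = 2*√623/7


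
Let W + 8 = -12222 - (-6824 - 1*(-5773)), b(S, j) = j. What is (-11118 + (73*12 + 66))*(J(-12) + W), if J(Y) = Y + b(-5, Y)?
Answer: 114001728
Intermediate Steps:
J(Y) = 2*Y (J(Y) = Y + Y = 2*Y)
W = -11179 (W = -8 + (-12222 - (-6824 - 1*(-5773))) = -8 + (-12222 - (-6824 + 5773)) = -8 + (-12222 - 1*(-1051)) = -8 + (-12222 + 1051) = -8 - 11171 = -11179)
(-11118 + (73*12 + 66))*(J(-12) + W) = (-11118 + (73*12 + 66))*(2*(-12) - 11179) = (-11118 + (876 + 66))*(-24 - 11179) = (-11118 + 942)*(-11203) = -10176*(-11203) = 114001728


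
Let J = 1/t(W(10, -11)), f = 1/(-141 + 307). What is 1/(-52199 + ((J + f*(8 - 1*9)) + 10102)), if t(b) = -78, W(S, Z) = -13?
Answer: -3237/136268050 ≈ -2.3755e-5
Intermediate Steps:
f = 1/166 ≈ 0.0060241
J = -1/78 (J = 1/(-78) = -1/78 ≈ -0.012821)
1/(-52199 + ((J + f*(8 - 1*9)) + 10102)) = 1/(-52199 + ((-1/78 + (8 - 1*9)/166) + 10102)) = 1/(-52199 + ((-1/78 + (8 - 9)/166) + 10102)) = 1/(-52199 + ((-1/78 + (1/166)*(-1)) + 10102)) = 1/(-52199 + ((-1/78 - 1/166) + 10102)) = 1/(-52199 + (-61/3237 + 10102)) = 1/(-52199 + 32700113/3237) = 1/(-136268050/3237) = -3237/136268050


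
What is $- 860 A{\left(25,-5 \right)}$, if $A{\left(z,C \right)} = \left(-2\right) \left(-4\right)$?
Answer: $-6880$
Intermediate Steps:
$A{\left(z,C \right)} = 8$
$- 860 A{\left(25,-5 \right)} = \left(-860\right) 8 = -6880$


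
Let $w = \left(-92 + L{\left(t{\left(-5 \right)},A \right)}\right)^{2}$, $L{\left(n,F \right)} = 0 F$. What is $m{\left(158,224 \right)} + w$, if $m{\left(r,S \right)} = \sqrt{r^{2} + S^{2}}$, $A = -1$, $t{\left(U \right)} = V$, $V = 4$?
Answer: $8464 + 34 \sqrt{65} \approx 8738.1$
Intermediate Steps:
$t{\left(U \right)} = 4$
$m{\left(r,S \right)} = \sqrt{S^{2} + r^{2}}$
$L{\left(n,F \right)} = 0$
$w = 8464$ ($w = \left(-92 + 0\right)^{2} = \left(-92\right)^{2} = 8464$)
$m{\left(158,224 \right)} + w = \sqrt{224^{2} + 158^{2}} + 8464 = \sqrt{50176 + 24964} + 8464 = \sqrt{75140} + 8464 = 34 \sqrt{65} + 8464 = 8464 + 34 \sqrt{65}$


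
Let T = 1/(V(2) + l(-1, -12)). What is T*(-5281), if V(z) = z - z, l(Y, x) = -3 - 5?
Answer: 5281/8 ≈ 660.13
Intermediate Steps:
l(Y, x) = -8
V(z) = 0
T = -⅛ (T = 1/(0 - 8) = 1/(-8) = -⅛ ≈ -0.12500)
T*(-5281) = -⅛*(-5281) = 5281/8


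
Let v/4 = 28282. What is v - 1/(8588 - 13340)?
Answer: 537584257/4752 ≈ 1.1313e+5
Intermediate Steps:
v = 113128 (v = 4*28282 = 113128)
v - 1/(8588 - 13340) = 113128 - 1/(8588 - 13340) = 113128 - 1/(-4752) = 113128 - 1*(-1/4752) = 113128 + 1/4752 = 537584257/4752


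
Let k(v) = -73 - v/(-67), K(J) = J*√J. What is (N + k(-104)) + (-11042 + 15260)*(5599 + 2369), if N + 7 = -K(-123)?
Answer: 2251799144/67 + 123*I*√123 ≈ 3.3609e+7 + 1364.1*I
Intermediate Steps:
K(J) = J^(3/2)
N = -7 + 123*I*√123 (N = -7 - (-123)^(3/2) = -7 - (-123)*I*√123 = -7 + 123*I*√123 ≈ -7.0 + 1364.1*I)
k(v) = -73 + v/67 (k(v) = -73 - v*(-1)/67 = -73 - (-1)*v/67 = -73 + v/67)
(N + k(-104)) + (-11042 + 15260)*(5599 + 2369) = ((-7 + 123*I*√123) + (-73 + (1/67)*(-104))) + (-11042 + 15260)*(5599 + 2369) = ((-7 + 123*I*√123) + (-73 - 104/67)) + 4218*7968 = ((-7 + 123*I*√123) - 4995/67) + 33609024 = (-5464/67 + 123*I*√123) + 33609024 = 2251799144/67 + 123*I*√123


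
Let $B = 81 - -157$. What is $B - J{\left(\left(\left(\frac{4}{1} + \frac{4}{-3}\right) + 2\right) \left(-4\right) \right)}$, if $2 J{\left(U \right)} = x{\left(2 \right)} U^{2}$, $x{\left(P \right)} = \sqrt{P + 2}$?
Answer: $- \frac{994}{9} \approx -110.44$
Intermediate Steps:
$x{\left(P \right)} = \sqrt{2 + P}$
$J{\left(U \right)} = U^{2}$ ($J{\left(U \right)} = \frac{\sqrt{2 + 2} U^{2}}{2} = \frac{\sqrt{4} U^{2}}{2} = \frac{2 U^{2}}{2} = U^{2}$)
$B = 238$ ($B = 81 + 157 = 238$)
$B - J{\left(\left(\left(\frac{4}{1} + \frac{4}{-3}\right) + 2\right) \left(-4\right) \right)} = 238 - \left(\left(\left(\frac{4}{1} + \frac{4}{-3}\right) + 2\right) \left(-4\right)\right)^{2} = 238 - \left(\left(\left(4 \cdot 1 + 4 \left(- \frac{1}{3}\right)\right) + 2\right) \left(-4\right)\right)^{2} = 238 - \left(\left(\left(4 - \frac{4}{3}\right) + 2\right) \left(-4\right)\right)^{2} = 238 - \left(\left(\frac{8}{3} + 2\right) \left(-4\right)\right)^{2} = 238 - \left(\frac{14}{3} \left(-4\right)\right)^{2} = 238 - \left(- \frac{56}{3}\right)^{2} = 238 - \frac{3136}{9} = - \frac{994}{9}$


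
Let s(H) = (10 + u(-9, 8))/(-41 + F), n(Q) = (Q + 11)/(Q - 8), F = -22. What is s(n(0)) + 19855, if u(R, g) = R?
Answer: 1250864/63 ≈ 19855.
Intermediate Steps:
n(Q) = (11 + Q)/(-8 + Q)
s(H) = -1/63 (s(H) = (10 - 9)/(-41 - 22) = 1/(-63) = 1*(-1/63) = -1/63)
s(n(0)) + 19855 = -1/63 + 19855 = 1250864/63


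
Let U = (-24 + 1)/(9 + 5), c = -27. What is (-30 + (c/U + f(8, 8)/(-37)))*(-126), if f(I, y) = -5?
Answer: 1440054/851 ≈ 1692.2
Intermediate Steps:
U = -23/14 ≈ -1.6429
(-30 + (c/U + f(8, 8)/(-37)))*(-126) = (-30 + (-27/(-23/14) - 5/(-37)))*(-126) = (-30 + (-27*(-14/23) - 5*(-1/37)))*(-126) = (-30 + (378/23 + 5/37))*(-126) = (-30 + 14101/851)*(-126) = -11429/851*(-126) = 1440054/851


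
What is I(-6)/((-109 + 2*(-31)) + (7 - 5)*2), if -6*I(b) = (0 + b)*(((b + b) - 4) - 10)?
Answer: 26/167 ≈ 0.15569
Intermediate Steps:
I(b) = -b*(-14 + 2*b)/6 (I(b) = -(0 + b)*(((b + b) - 4) - 10)/6 = -b*((2*b - 4) - 10)/6 = -b*((-4 + 2*b) - 10)/6 = -b*(-14 + 2*b)/6)
I(-6)/((-109 + 2*(-31)) + (7 - 5)*2) = ((1/3)*(-6)*(7 - 1*(-6)))/((-109 + 2*(-31)) + (7 - 5)*2) = ((1/3)*(-6)*(7 + 6))/((-109 - 62) + 2*2) = ((1/3)*(-6)*13)/(-171 + 4) = -26/(-167) = -26*(-1/167) = 26/167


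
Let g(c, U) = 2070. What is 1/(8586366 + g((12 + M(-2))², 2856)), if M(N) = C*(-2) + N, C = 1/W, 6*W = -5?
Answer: 1/8588436 ≈ 1.1644e-7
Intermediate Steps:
W = -⅚ (W = (⅙)*(-5) = -⅚ ≈ -0.83333)
C = -6/5 (C = 1/(-⅚) = -6/5 ≈ -1.2000)
M(N) = 12/5 + N (M(N) = -6/5*(-2) + N = 12/5 + N)
1/(8586366 + g((12 + M(-2))², 2856)) = 1/(8586366 + 2070) = 1/8588436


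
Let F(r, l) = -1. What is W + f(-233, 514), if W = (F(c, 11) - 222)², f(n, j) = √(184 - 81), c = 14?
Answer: 49729 + √103 ≈ 49739.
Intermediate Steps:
f(n, j) = √103
W = 49729 (W = (-1 - 222)² = (-223)² = 49729)
W + f(-233, 514) = 49729 + √103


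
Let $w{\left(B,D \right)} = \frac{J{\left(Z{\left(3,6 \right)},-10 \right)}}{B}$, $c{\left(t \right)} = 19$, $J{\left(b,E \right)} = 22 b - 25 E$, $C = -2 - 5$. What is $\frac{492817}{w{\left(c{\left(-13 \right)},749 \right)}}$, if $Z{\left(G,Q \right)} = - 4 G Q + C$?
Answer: $- \frac{9363523}{1488} \approx -6292.7$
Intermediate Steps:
$C = -7$ ($C = -2 - 5 = -7$)
$Z{\left(G,Q \right)} = -7 - 4 G Q$ ($Z{\left(G,Q \right)} = - 4 G Q - 7 = -7 - 4 G Q$)
$J{\left(b,E \right)} = - 25 E + 22 b$
$w{\left(B,D \right)} = - \frac{1488}{B}$ ($w{\left(B,D \right)} = \frac{\left(-25\right) \left(-10\right) + 22 \left(-7 - 12 \cdot 6\right)}{B} = \frac{250 + 22 \left(-7 - 72\right)}{B} = \frac{250 + 22 \left(-79\right)}{B} = \frac{250 - 1738}{B} = - \frac{1488}{B}$)
$\frac{492817}{w{\left(c{\left(-13 \right)},749 \right)}} = \frac{492817}{\left(-1488\right) \frac{1}{19}} = \frac{492817}{- \frac{1488}{19}} = 492817 \left(- \frac{19}{1488}\right) = - \frac{9363523}{1488}$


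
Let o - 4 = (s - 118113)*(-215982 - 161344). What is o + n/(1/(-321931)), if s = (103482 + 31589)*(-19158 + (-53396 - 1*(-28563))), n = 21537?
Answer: 2242074147900581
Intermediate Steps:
s = -5941908361 (s = 135071*(-19158 + (-53396 + 28563)) = 135071*(-19158 - 24833) = 135071*(-43991) = -5941908361)
o = 2242081081328528 (o = 4 + (-5941908361 - 118113)*(-215982 - 161344) = 4 - 5942026474*(-377326) = 4 + 2242081081328524 = 2242081081328528)
o + n/(1/(-321931)) = 2242081081328528 + 21537/(1/(-321931)) = 2242081081328528 + 21537/(-1/321931) = 2242081081328528 + 21537*(-321931) = 2242081081328528 - 6933427947 = 2242074147900581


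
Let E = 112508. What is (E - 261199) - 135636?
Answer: -284327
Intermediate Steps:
(E - 261199) - 135636 = (112508 - 261199) - 135636 = -148691 - 135636 = -284327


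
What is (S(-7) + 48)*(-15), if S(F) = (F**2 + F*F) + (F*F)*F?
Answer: 2955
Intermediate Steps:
S(F) = F**3 + 2*F**2 (S(F) = (F**2 + F**2) + F**2*F = 2*F**2 + F**3 = F**3 + 2*F**2)
(S(-7) + 48)*(-15) = ((-7)**2*(2 - 7) + 48)*(-15) = (49*(-5) + 48)*(-15) = (-245 + 48)*(-15) = -197*(-15) = 2955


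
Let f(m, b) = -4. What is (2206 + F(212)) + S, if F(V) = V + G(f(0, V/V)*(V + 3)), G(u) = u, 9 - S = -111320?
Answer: 112887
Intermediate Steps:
S = 111329 (S = 9 - 1*(-111320) = 9 + 111320 = 111329)
F(V) = -12 - 3*V (F(V) = V - 4*(V + 3) = V - 4*(3 + V) = V + (-12 - 4*V) = -12 - 3*V)
(2206 + F(212)) + S = (2206 + (-12 - 3*212)) + 111329 = (2206 + (-12 - 636)) + 111329 = (2206 - 648) + 111329 = 1558 + 111329 = 112887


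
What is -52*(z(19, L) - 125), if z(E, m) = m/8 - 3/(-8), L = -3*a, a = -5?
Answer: 6383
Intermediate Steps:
L = 15 (L = -3*(-5) = 15)
z(E, m) = 3/8 + m/8 (z(E, m) = m*(⅛) - 3*(-⅛) = m/8 + 3/8 = 3/8 + m/8)
-52*(z(19, L) - 125) = -52*((3/8 + (⅛)*15) - 125) = -52*((3/8 + 15/8) - 125) = -52*(9/4 - 125) = -52*(-491/4) = 6383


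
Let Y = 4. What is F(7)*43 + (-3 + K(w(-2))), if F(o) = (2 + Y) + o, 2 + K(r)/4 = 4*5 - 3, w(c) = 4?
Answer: 616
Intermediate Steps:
K(r) = 60 (K(r) = -8 + 4*(4*5 - 3) = -8 + 4*(20 - 3) = -8 + 4*17 = -8 + 68 = 60)
F(o) = 6 + o (F(o) = (2 + 4) + o = 6 + o)
F(7)*43 + (-3 + K(w(-2))) = (6 + 7)*43 + (-3 + 60) = 13*43 + 57 = 559 + 57 = 616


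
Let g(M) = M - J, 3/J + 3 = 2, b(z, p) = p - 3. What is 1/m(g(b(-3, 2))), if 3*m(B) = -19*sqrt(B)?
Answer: -3*sqrt(2)/38 ≈ -0.11165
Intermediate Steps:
b(z, p) = -3 + p
J = -3 (J = 3/(-3 + 2) = 3/(-1) = 3*(-1) = -3)
g(M) = 3 + M (g(M) = M - 1*(-3) = M + 3 = 3 + M)
m(B) = -19*sqrt(B)/3 (m(B) = (-19*sqrt(B))/3 = -19*sqrt(B)/3)
1/m(g(b(-3, 2))) = 1/(-19*sqrt(3 + (-3 + 2))/3) = 1/(-19*sqrt(3 - 1)/3) = 1/(-19*sqrt(2)/3) = -3*sqrt(2)/38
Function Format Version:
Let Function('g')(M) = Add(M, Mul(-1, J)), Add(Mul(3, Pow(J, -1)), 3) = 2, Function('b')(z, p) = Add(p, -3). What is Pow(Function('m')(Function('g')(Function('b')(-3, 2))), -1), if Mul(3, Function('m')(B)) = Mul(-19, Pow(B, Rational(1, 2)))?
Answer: Mul(Rational(-3, 38), Pow(2, Rational(1, 2))) ≈ -0.11165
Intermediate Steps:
Function('b')(z, p) = Add(-3, p)
J = -3 (J = Mul(3, Pow(Add(-3, 2), -1)) = Mul(3, Pow(-1, -1)) = Mul(3, -1) = -3)
Function('g')(M) = Add(3, M) (Function('g')(M) = Add(M, Mul(-1, -3)) = Add(M, 3) = Add(3, M))
Function('m')(B) = Mul(Rational(-19, 3), Pow(B, Rational(1, 2))) (Function('m')(B) = Mul(Rational(1, 3), Mul(-19, Pow(B, Rational(1, 2)))) = Mul(Rational(-19, 3), Pow(B, Rational(1, 2))))
Pow(Function('m')(Function('g')(Function('b')(-3, 2))), -1) = Pow(Mul(Rational(-19, 3), Pow(Add(3, Add(-3, 2)), Rational(1, 2))), -1) = Pow(Mul(Rational(-19, 3), Pow(Add(3, -1), Rational(1, 2))), -1) = Pow(Mul(Rational(-19, 3), Pow(2, Rational(1, 2))), -1) = Mul(Rational(-3, 38), Pow(2, Rational(1, 2)))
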